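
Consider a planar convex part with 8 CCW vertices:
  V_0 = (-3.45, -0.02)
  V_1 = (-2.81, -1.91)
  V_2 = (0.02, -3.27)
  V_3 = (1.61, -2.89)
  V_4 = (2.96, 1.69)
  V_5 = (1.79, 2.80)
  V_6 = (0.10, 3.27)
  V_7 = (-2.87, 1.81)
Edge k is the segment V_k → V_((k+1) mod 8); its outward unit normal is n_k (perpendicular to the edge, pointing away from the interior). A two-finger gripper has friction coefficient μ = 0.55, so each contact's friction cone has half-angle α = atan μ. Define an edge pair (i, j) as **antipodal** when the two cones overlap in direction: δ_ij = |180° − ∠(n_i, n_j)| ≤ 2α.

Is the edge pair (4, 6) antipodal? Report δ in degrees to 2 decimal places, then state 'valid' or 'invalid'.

δ = 110.33°, invalid

α = atan 0.55 = 28.81°;  2α = 57.62°
edge 4: e_4 = (-1.17, +1.11);  n_4 = (+0.6883, +0.7255)
edge 6: e_6 = (-2.97, -1.46);  n_6 = (-0.4412, +0.8974)
∠(n_4, n_6) = 69.67°
δ = |180° − 69.67°| = 110.33°
110.33° > 2α = 57.62°  →  invalid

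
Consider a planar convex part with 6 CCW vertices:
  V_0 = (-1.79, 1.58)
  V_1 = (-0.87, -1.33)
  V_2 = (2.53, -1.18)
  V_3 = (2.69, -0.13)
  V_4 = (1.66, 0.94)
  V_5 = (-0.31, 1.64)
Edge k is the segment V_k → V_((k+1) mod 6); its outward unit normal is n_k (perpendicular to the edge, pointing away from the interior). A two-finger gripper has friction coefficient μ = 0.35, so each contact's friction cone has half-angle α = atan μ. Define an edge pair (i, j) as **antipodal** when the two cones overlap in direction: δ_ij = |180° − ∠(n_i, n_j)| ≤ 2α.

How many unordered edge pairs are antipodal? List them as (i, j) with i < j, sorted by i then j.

α = atan 0.35 = 19.29°;  2α = 38.58°
n_0 = (-0.9535, -0.3014)
n_1 = (+0.0441, -0.9990)
n_2 = (+0.9886, -0.1506)
n_3 = (+0.7204, +0.6935)
n_4 = (+0.3348, +0.9423)
n_5 = (-0.0405, +0.9992)
  (0,1): δ = 105.02°  ·
  (0,2): δ = 26.21°  ✓
  (0,3): δ = 26.36°  ✓
  (0,4): δ = 52.89°  ·
  (0,5): δ = 74.78°  ·
  (1,2): δ = 101.19°  ·
  (1,3): δ = 48.62°  ·
  (1,4): δ = 22.09°  ✓
  (1,5): δ = 0.20°  ✓
  (2,3): δ = 127.43°  ·
  (2,4): δ = 100.90°  ·
  (2,5): δ = 79.01°  ·
  (3,4): δ = 153.47°  ·
  (3,5): δ = 131.59°  ·
  (4,5): δ = 158.12°  ·
antipodal pairs: 4

count = 4; pairs: (0,2), (0,3), (1,4), (1,5)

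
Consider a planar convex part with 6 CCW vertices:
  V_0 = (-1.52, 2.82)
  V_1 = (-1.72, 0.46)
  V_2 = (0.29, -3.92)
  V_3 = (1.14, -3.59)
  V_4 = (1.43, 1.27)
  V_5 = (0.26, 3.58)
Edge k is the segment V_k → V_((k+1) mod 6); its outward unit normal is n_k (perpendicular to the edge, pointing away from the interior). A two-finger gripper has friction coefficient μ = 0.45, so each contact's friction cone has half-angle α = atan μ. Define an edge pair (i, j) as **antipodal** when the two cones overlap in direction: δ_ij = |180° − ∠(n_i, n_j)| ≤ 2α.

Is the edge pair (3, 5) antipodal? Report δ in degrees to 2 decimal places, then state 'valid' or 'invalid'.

δ = 63.46°, invalid

α = atan 0.45 = 24.23°;  2α = 48.46°
edge 3: e_3 = (+0.29, +4.86);  n_3 = (+0.9982, -0.0596)
edge 5: e_5 = (-1.78, -0.76);  n_5 = (-0.3927, +0.9197)
∠(n_3, n_5) = 116.54°
δ = |180° − 116.54°| = 63.46°
63.46° > 2α = 48.46°  →  invalid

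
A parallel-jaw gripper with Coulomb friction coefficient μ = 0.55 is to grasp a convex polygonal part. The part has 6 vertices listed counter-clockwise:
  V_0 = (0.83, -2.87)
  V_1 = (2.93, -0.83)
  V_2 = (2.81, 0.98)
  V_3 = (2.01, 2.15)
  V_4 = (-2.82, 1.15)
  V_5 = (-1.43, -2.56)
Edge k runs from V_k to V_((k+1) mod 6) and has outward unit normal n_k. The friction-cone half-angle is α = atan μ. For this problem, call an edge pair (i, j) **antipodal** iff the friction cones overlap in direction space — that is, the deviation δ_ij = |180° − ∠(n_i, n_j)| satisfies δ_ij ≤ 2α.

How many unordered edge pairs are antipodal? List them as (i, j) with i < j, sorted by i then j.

α = atan 0.55 = 28.81°;  2α = 57.62°
n_0 = (+0.6968, -0.7173)
n_1 = (+0.9978, +0.0662)
n_2 = (+0.8255, +0.5644)
n_3 = (-0.2027, +0.9792)
n_4 = (-0.9364, -0.3508)
n_5 = (-0.1359, -0.9907)
  (0,1): δ = 130.38°  ·
  (0,2): δ = 99.81°  ·
  (0,3): δ = 32.47°  ✓
  (0,4): δ = 66.37°  ·
  (0,5): δ = 128.02°  ·
  (1,2): δ = 149.43°  ·
  (1,3): δ = 82.10°  ·
  (1,4): δ = 16.75°  ✓
  (1,5): δ = 78.40°  ·
  (2,3): δ = 112.67°  ·
  (2,4): δ = 13.82°  ✓
  (2,5): δ = 47.83°  ✓
  (3,4): δ = 81.16°  ·
  (3,5): δ = 19.51°  ✓
  (4,5): δ = 118.35°  ·
antipodal pairs: 5

count = 5; pairs: (0,3), (1,4), (2,4), (2,5), (3,5)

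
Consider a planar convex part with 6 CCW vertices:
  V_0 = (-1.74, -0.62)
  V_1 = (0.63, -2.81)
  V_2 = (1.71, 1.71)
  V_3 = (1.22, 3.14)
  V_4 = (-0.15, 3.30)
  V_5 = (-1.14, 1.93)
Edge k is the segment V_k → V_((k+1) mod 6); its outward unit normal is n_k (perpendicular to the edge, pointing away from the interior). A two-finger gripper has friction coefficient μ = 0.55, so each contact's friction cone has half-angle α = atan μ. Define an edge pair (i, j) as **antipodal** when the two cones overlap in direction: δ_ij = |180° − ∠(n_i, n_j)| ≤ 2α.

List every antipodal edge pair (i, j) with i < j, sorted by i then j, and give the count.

α = atan 0.55 = 28.81°;  2α = 57.62°
n_0 = (-0.6787, -0.7344)
n_1 = (+0.9726, -0.2324)
n_2 = (+0.9460, +0.3242)
n_3 = (+0.1160, +0.9932)
n_4 = (-0.8105, +0.5857)
n_5 = (-0.9734, +0.2290)
  (0,1): δ = 60.70°  ·
  (0,2): δ = 28.35°  ✓
  (0,3): δ = 36.08°  ✓
  (0,4): δ = 96.89°  ·
  (0,5): δ = 119.50°  ·
  (1,2): δ = 147.65°  ·
  (1,3): δ = 83.22°  ·
  (1,4): δ = 22.41°  ✓
  (1,5): δ = 0.20°  ✓
  (2,3): δ = 115.58°  ·
  (2,4): δ = 54.77°  ✓
  (2,5): δ = 32.15°  ✓
  (3,4): δ = 119.19°  ·
  (3,5): δ = 96.58°  ·
  (4,5): δ = 157.39°  ·
antipodal pairs: 6

count = 6; pairs: (0,2), (0,3), (1,4), (1,5), (2,4), (2,5)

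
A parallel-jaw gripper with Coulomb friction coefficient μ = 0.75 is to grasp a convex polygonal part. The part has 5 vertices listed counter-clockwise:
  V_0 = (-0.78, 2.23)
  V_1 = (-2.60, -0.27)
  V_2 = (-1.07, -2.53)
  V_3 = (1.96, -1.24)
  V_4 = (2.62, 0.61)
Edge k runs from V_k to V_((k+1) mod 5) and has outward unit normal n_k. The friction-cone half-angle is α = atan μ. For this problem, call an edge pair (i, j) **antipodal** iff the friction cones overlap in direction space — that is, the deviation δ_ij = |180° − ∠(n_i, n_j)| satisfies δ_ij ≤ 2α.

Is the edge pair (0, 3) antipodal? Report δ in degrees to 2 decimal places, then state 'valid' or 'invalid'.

δ = 16.42°, valid

α = atan 0.75 = 36.87°;  2α = 73.74°
edge 0: e_0 = (-1.82, -2.50);  n_0 = (-0.8085, +0.5886)
edge 3: e_3 = (+0.66, +1.85);  n_3 = (+0.9419, -0.3360)
∠(n_0, n_3) = 163.58°
δ = |180° − 163.58°| = 16.42°
16.42° ≤ 2α = 73.74°  →  valid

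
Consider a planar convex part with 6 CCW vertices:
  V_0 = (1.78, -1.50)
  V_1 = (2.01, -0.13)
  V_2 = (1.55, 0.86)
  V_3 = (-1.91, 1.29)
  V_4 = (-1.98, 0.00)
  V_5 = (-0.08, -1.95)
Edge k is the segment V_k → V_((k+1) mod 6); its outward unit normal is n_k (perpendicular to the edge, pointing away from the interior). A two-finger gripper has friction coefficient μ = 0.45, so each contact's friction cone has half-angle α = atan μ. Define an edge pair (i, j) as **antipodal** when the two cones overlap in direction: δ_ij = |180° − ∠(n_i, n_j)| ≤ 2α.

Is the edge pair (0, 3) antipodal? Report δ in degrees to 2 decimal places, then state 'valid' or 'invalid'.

δ = 6.42°, valid

α = atan 0.45 = 24.23°;  2α = 48.46°
edge 0: e_0 = (+0.23, +1.37);  n_0 = (+0.9862, -0.1656)
edge 3: e_3 = (-0.07, -1.29);  n_3 = (-0.9985, +0.0542)
∠(n_0, n_3) = 173.58°
δ = |180° − 173.58°| = 6.42°
6.42° ≤ 2α = 48.46°  →  valid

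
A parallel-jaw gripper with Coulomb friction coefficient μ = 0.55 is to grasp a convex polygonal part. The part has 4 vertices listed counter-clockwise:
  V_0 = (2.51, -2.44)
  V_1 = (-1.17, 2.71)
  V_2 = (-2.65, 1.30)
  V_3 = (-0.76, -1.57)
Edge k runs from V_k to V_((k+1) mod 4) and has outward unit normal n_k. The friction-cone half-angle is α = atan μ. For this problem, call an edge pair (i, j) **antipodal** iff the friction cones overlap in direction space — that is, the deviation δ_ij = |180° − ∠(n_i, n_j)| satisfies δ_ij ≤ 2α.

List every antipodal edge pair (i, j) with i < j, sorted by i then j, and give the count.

count = 2; pairs: (0,2), (0,3)

α = atan 0.55 = 28.81°;  2α = 57.62°
n_0 = (+0.8136, +0.5814)
n_1 = (-0.6898, +0.7240)
n_2 = (-0.8352, -0.5500)
n_3 = (-0.2571, -0.9664)
  (0,1): δ = 81.94°  ·
  (0,2): δ = 2.18°  ✓
  (0,3): δ = 39.55°  ✓
  (1,2): δ = 100.25°  ·
  (1,3): δ = 58.51°  ·
  (2,3): δ = 138.27°  ·
antipodal pairs: 2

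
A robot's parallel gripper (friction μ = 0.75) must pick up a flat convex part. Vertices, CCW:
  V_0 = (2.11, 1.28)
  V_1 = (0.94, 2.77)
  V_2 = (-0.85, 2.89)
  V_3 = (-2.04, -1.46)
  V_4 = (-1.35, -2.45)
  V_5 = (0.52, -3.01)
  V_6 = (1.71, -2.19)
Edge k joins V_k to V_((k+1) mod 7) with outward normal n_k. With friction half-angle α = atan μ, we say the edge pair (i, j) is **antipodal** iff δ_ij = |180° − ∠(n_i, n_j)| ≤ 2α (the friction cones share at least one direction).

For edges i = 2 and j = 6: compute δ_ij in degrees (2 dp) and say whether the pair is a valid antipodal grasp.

α = atan 0.75 = 36.87°;  2α = 73.74°
edge 2: e_2 = (-1.19, -4.35);  n_2 = (-0.9646, +0.2639)
edge 6: e_6 = (+0.40, +3.47);  n_6 = (+0.9934, -0.1145)
∠(n_2, n_6) = 171.28°
δ = |180° − 171.28°| = 8.72°
8.72° ≤ 2α = 73.74°  →  valid

δ = 8.72°, valid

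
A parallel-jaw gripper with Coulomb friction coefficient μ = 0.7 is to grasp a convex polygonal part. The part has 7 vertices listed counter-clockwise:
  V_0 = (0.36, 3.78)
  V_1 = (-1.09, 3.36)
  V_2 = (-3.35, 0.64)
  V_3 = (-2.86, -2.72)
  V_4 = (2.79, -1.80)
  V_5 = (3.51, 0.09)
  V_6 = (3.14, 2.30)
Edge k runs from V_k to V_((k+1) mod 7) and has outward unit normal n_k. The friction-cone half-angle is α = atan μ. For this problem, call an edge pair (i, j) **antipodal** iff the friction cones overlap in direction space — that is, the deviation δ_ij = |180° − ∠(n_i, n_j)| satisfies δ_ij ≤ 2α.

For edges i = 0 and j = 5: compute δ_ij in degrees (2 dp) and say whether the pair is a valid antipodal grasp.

δ = 83.35°, invalid

α = atan 0.7 = 34.99°;  2α = 69.98°
edge 0: e_0 = (-1.45, -0.42);  n_0 = (-0.2782, +0.9605)
edge 5: e_5 = (-0.37, +2.21);  n_5 = (+0.9863, +0.1651)
∠(n_0, n_5) = 96.65°
δ = |180° − 96.65°| = 83.35°
83.35° > 2α = 69.98°  →  invalid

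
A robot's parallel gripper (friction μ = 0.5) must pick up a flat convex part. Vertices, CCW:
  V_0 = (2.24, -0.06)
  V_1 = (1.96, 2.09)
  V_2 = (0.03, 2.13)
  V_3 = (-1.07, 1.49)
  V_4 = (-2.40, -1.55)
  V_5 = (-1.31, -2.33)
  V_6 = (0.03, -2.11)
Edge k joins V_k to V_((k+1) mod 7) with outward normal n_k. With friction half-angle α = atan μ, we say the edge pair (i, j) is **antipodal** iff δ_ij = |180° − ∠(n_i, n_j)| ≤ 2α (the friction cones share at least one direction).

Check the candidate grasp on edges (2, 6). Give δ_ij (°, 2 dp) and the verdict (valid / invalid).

α = atan 0.5 = 26.57°;  2α = 53.13°
edge 2: e_2 = (-1.10, -0.64);  n_2 = (-0.5029, +0.8643)
edge 6: e_6 = (+2.21, +2.05);  n_6 = (+0.6801, -0.7331)
∠(n_2, n_6) = 167.34°
δ = |180° − 167.34°| = 12.66°
12.66° ≤ 2α = 53.13°  →  valid

δ = 12.66°, valid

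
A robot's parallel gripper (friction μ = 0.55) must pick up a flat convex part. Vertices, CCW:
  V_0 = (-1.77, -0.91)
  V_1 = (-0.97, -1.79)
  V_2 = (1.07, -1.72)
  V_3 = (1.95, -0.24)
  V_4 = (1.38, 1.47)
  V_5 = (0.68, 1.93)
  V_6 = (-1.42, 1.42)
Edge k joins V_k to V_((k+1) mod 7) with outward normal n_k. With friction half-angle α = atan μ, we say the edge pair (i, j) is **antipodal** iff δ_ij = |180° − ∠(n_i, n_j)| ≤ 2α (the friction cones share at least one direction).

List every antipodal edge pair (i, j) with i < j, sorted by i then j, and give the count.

count = 7; pairs: (0,3), (0,4), (1,4), (1,5), (2,5), (2,6), (3,6)

α = atan 0.55 = 28.81°;  2α = 57.62°
n_0 = (-0.7399, -0.6727)
n_1 = (+0.0343, -0.9994)
n_2 = (+0.8595, -0.5111)
n_3 = (+0.9487, +0.3162)
n_4 = (+0.5492, +0.8357)
n_5 = (-0.2360, +0.9718)
n_6 = (-0.9889, +0.1485)
  (0,1): δ = 130.31°  ·
  (0,2): δ = 73.01°  ·
  (0,3): δ = 23.84°  ✓
  (0,4): δ = 14.42°  ✓
  (0,5): δ = 61.38°  ·
  (0,6): δ = 129.18°  ·
  (1,2): δ = 122.70°  ·
  (1,3): δ = 73.53°  ·
  (1,4): δ = 35.28°  ✓
  (1,5): δ = 11.69°  ✓
  (1,6): δ = 79.49°  ·
  (2,3): δ = 130.83°  ·
  (2,4): δ = 92.58°  ·
  (2,5): δ = 45.61°  ✓
  (2,6): δ = 22.19°  ✓
  (3,4): δ = 141.75°  ·
  (3,5): δ = 94.78°  ·
  (3,6): δ = 26.98°  ✓
  (4,5): δ = 133.04°  ·
  (4,6): δ = 65.23°  ·
  (5,6): δ = 112.19°  ·
antipodal pairs: 7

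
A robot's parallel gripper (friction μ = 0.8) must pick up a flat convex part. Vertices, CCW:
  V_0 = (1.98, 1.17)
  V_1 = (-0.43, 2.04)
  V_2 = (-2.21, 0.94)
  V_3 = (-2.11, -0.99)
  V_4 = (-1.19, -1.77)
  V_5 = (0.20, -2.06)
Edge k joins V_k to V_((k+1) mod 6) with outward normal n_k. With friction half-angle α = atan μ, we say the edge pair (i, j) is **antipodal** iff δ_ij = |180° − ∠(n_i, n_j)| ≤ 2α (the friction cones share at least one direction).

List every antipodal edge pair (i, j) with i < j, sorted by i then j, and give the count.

α = atan 0.8 = 38.66°;  2α = 77.32°
n_0 = (+0.3395, +0.9406)
n_1 = (-0.5257, +0.8507)
n_2 = (-0.9987, -0.0517)
n_3 = (-0.6467, -0.7628)
n_4 = (-0.2042, -0.9789)
n_5 = (+0.8758, -0.4826)
  (0,1): δ = 128.44°  ·
  (0,2): δ = 67.18°  ✓
  (0,3): δ = 20.44°  ✓
  (0,4): δ = 8.06°  ✓
  (0,5): δ = 80.99°  ·
  (1,2): δ = 118.75°  ·
  (1,3): δ = 72.01°  ✓
  (1,4): δ = 43.50°  ✓
  (1,5): δ = 29.43°  ✓
  (2,3): δ = 133.26°  ·
  (2,4): δ = 104.75°  ·
  (2,5): δ = 31.82°  ✓
  (3,4): δ = 151.49°  ·
  (3,5): δ = 78.57°  ·
  (4,5): δ = 107.07°  ·
antipodal pairs: 7

count = 7; pairs: (0,2), (0,3), (0,4), (1,3), (1,4), (1,5), (2,5)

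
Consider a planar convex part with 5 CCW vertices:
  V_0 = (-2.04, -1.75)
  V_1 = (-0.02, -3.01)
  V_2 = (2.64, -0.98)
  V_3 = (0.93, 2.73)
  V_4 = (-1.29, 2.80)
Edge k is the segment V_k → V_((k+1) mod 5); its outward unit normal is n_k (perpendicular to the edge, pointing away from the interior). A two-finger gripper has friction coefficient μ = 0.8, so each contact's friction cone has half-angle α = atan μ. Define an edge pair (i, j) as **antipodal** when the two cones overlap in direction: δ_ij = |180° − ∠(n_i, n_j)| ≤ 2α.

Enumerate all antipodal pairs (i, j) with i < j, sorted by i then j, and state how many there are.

count = 5; pairs: (0,2), (0,3), (1,3), (1,4), (2,4)

α = atan 0.8 = 38.66°;  2α = 77.32°
n_0 = (-0.5292, -0.8485)
n_1 = (+0.6067, -0.7950)
n_2 = (+0.9082, +0.4186)
n_3 = (+0.0315, +0.9995)
n_4 = (-0.9867, +0.1626)
  (0,1): δ = 110.70°  ·
  (0,2): δ = 33.30°  ✓
  (0,3): δ = 30.15°  ✓
  (0,4): δ = 112.59°  ·
  (1,2): δ = 102.60°  ·
  (1,3): δ = 39.16°  ✓
  (1,4): δ = 43.29°  ✓
  (2,3): δ = 116.55°  ·
  (2,4): δ = 34.11°  ✓
  (3,4): δ = 97.55°  ·
antipodal pairs: 5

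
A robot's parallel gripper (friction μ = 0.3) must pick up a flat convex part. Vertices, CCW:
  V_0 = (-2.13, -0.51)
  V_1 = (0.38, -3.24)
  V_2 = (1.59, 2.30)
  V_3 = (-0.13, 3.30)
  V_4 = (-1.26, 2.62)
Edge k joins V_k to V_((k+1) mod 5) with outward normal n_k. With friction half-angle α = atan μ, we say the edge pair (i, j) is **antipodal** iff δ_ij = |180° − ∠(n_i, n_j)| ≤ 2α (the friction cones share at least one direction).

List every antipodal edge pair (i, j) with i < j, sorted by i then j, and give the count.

α = atan 0.3 = 16.70°;  2α = 33.40°
n_0 = (-0.7361, -0.6768)
n_1 = (+0.9770, -0.2134)
n_2 = (+0.5026, +0.8645)
n_3 = (-0.5156, +0.8568)
n_4 = (-0.9635, +0.2678)
  (0,1): δ = 54.92°  ·
  (0,2): δ = 17.23°  ✓
  (0,3): δ = 78.44°  ·
  (0,4): δ = 121.87°  ·
  (1,2): δ = 107.85°  ·
  (1,3): δ = 46.64°  ·
  (1,4): δ = 3.21°  ✓
  (2,3): δ = 118.79°  ·
  (2,4): δ = 75.36°  ·
  (3,4): δ = 136.57°  ·
antipodal pairs: 2

count = 2; pairs: (0,2), (1,4)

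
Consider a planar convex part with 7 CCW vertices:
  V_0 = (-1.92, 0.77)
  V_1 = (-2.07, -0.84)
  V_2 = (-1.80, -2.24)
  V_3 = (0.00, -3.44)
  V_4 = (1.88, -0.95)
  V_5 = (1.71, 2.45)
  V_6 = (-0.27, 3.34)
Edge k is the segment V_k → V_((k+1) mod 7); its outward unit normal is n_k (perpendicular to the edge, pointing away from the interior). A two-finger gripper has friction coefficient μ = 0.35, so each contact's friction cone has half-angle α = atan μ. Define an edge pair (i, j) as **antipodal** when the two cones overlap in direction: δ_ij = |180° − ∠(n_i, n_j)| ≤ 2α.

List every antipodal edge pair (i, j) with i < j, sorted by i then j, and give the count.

α = atan 0.35 = 19.29°;  2α = 38.58°
n_0 = (-0.9957, +0.0928)
n_1 = (-0.9819, -0.1894)
n_2 = (-0.5547, -0.8321)
n_3 = (+0.7981, -0.6026)
n_4 = (+0.9988, +0.0499)
n_5 = (+0.4100, +0.9121)
n_6 = (-0.8415, +0.5403)
  (0,1): δ = 163.76°  ·
  (0,2): δ = 118.37°  ·
  (0,3): δ = 31.73°  ✓
  (0,4): δ = 8.19°  ✓
  (0,5): δ = 71.12°  ·
  (0,6): δ = 152.62°  ·
  (1,2): δ = 134.61°  ·
  (1,3): δ = 47.97°  ·
  (1,4): δ = 8.05°  ✓
  (1,5): δ = 54.88°  ·
  (1,6): δ = 136.38°  ·
  (2,3): δ = 93.36°  ·
  (2,4): δ = 53.45°  ·
  (2,5): δ = 9.49°  ✓
  (2,6): δ = 90.99°  ·
  (3,4): δ = 140.08°  ·
  (3,5): δ = 77.15°  ·
  (3,6): δ = 4.35°  ✓
  (4,5): δ = 117.07°  ·
  (4,6): δ = 35.56°  ✓
  (5,6): δ = 98.50°  ·
antipodal pairs: 6

count = 6; pairs: (0,3), (0,4), (1,4), (2,5), (3,6), (4,6)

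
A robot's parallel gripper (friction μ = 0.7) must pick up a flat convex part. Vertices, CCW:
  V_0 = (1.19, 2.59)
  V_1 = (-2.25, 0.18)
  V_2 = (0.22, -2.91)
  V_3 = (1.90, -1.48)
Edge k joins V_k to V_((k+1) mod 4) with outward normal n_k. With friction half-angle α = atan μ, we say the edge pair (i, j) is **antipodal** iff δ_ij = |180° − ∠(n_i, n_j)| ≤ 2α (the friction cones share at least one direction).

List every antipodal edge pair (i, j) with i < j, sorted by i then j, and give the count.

count = 3; pairs: (0,2), (0,3), (1,3)

α = atan 0.7 = 34.99°;  2α = 69.98°
n_0 = (-0.5738, +0.8190)
n_1 = (-0.7811, -0.6244)
n_2 = (+0.6482, -0.7615)
n_3 = (+0.9851, +0.1719)
  (0,1): δ = 86.38°  ·
  (0,2): δ = 5.39°  ✓
  (0,3): δ = 64.88°  ✓
  (1,2): δ = 88.23°  ·
  (1,3): δ = 28.74°  ✓
  (2,3): δ = 120.51°  ·
antipodal pairs: 3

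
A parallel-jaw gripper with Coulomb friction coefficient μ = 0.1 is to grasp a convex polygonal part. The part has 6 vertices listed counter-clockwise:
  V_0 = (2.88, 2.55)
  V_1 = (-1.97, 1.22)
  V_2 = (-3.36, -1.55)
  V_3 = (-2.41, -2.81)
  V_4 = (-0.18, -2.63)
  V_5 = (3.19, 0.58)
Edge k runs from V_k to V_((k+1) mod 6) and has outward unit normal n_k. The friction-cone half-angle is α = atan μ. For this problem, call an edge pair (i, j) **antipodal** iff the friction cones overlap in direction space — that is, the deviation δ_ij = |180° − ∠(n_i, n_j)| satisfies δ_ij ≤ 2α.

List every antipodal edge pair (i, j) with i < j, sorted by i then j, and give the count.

count = 1; pairs: (0,3)

α = atan 0.1 = 5.71°;  2α = 11.42°
n_0 = (-0.2645, +0.9644)
n_1 = (-0.8938, +0.4485)
n_2 = (-0.7985, -0.6020)
n_3 = (+0.0805, -0.9968)
n_4 = (+0.6897, -0.7241)
n_5 = (+0.9878, +0.1554)
  (0,1): δ = 131.98°  ·
  (0,2): δ = 68.32°  ·
  (0,3): δ = 10.72°  ✓
  (0,4): δ = 28.27°  ·
  (0,5): δ = 83.61°  ·
  (1,2): δ = 116.34°  ·
  (1,3): δ = 58.74°  ·
  (1,4): δ = 19.75°  ·
  (1,5): δ = 35.59°  ·
  (2,3): δ = 122.40°  ·
  (2,4): δ = 83.41°  ·
  (2,5): δ = 28.07°  ·
  (3,4): δ = 141.01°  ·
  (3,5): δ = 85.67°  ·
  (4,5): δ = 124.66°  ·
antipodal pairs: 1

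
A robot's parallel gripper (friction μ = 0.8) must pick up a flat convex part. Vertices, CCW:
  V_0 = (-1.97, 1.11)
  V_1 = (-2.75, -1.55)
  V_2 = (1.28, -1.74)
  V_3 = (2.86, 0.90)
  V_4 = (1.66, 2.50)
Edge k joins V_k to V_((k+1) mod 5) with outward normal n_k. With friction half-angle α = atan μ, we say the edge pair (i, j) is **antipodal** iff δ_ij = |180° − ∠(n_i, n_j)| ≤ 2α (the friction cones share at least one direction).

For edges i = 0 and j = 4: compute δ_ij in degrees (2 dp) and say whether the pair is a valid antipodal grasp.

α = atan 0.8 = 38.66°;  2α = 77.32°
edge 0: e_0 = (-0.78, -2.66);  n_0 = (-0.9596, +0.2814)
edge 4: e_4 = (-3.63, -1.39);  n_4 = (-0.3576, +0.9339)
∠(n_0, n_4) = 52.70°
δ = |180° − 52.70°| = 127.30°
127.30° > 2α = 77.32°  →  invalid

δ = 127.30°, invalid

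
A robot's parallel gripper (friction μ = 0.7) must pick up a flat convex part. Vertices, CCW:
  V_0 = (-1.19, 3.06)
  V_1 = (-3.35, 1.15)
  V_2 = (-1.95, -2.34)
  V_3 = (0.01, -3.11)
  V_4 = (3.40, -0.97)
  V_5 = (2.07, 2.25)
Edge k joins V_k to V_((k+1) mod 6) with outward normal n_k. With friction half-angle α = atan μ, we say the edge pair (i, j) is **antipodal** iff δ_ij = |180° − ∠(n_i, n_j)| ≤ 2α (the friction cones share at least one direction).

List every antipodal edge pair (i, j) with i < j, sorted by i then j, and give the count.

α = atan 0.7 = 34.99°;  2α = 69.98°
n_0 = (-0.6624, +0.7491)
n_1 = (-0.9281, -0.3723)
n_2 = (-0.3657, -0.9308)
n_3 = (+0.5338, -0.8456)
n_4 = (+0.9243, +0.3818)
n_5 = (+0.2411, +0.9705)
  (0,1): δ = 109.63°  ·
  (0,2): δ = 62.93°  ✓
  (0,3): δ = 9.22°  ✓
  (0,4): δ = 70.96°  ·
  (0,5): δ = 124.56°  ·
  (1,2): δ = 133.31°  ·
  (1,3): δ = 79.60°  ·
  (1,4): δ = 0.58°  ✓
  (1,5): δ = 54.19°  ✓
  (2,3): δ = 126.29°  ·
  (2,4): δ = 46.11°  ✓
  (2,5): δ = 7.49°  ✓
  (3,4): δ = 99.82°  ·
  (3,5): δ = 46.22°  ✓
  (4,5): δ = 126.40°  ·
antipodal pairs: 7

count = 7; pairs: (0,2), (0,3), (1,4), (1,5), (2,4), (2,5), (3,5)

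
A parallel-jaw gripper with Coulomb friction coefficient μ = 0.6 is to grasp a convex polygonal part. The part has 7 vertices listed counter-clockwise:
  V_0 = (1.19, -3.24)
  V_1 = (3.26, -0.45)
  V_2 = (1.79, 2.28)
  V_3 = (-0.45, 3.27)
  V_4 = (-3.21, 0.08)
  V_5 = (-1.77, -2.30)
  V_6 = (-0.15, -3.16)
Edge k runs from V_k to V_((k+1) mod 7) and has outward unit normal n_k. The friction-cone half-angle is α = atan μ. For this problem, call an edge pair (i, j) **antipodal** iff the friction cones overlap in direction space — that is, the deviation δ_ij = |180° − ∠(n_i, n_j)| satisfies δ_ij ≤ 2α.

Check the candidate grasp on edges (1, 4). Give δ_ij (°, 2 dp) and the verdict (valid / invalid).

δ = 2.87°, valid

α = atan 0.6 = 30.96°;  2α = 61.93°
edge 1: e_1 = (-1.47, +2.73);  n_1 = (+0.8805, +0.4741)
edge 4: e_4 = (+1.44, -2.38);  n_4 = (-0.8556, -0.5177)
∠(n_1, n_4) = 177.13°
δ = |180° − 177.13°| = 2.87°
2.87° ≤ 2α = 61.93°  →  valid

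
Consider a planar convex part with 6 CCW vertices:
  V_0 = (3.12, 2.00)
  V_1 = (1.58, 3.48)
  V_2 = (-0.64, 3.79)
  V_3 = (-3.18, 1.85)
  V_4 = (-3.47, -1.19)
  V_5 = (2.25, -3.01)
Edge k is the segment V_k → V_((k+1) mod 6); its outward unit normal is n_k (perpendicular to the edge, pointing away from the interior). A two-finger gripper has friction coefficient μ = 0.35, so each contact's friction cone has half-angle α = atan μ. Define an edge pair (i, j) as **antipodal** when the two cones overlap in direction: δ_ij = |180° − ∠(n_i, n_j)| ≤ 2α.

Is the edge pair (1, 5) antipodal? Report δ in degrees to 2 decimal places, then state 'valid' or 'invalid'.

δ = 88.10°, invalid

α = atan 0.35 = 19.29°;  2α = 38.58°
edge 1: e_1 = (-2.22, +0.31);  n_1 = (+0.1383, +0.9904)
edge 5: e_5 = (+0.87, +5.01);  n_5 = (+0.9853, -0.1711)
∠(n_1, n_5) = 91.90°
δ = |180° − 91.90°| = 88.10°
88.10° > 2α = 38.58°  →  invalid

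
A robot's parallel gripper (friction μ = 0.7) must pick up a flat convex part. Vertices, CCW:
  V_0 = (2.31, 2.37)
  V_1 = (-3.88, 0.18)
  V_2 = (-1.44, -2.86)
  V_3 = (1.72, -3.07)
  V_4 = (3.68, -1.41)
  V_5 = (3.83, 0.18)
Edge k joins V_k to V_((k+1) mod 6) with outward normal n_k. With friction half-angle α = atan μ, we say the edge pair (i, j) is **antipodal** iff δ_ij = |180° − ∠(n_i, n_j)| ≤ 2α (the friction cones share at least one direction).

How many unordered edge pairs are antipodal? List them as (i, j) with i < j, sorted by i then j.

α = atan 0.7 = 34.99°;  2α = 69.98°
n_0 = (-0.3335, +0.9427)
n_1 = (-0.7799, -0.6259)
n_2 = (-0.0663, -0.9978)
n_3 = (+0.6463, -0.7631)
n_4 = (+0.9956, -0.0939)
n_5 = (+0.8215, +0.5702)
  (0,1): δ = 70.73°  ·
  (0,2): δ = 23.29°  ✓
  (0,3): δ = 20.78°  ✓
  (0,4): δ = 65.13°  ✓
  (0,5): δ = 105.28°  ·
  (1,2): δ = 132.55°  ·
  (1,3): δ = 88.49°  ·
  (1,4): δ = 44.14°  ✓
  (1,5): δ = 3.99°  ✓
  (2,3): δ = 135.94°  ·
  (2,4): δ = 91.59°  ·
  (2,5): δ = 51.43°  ✓
  (3,4): δ = 135.65°  ·
  (3,5): δ = 95.50°  ·
  (4,5): δ = 139.85°  ·
antipodal pairs: 6

count = 6; pairs: (0,2), (0,3), (0,4), (1,4), (1,5), (2,5)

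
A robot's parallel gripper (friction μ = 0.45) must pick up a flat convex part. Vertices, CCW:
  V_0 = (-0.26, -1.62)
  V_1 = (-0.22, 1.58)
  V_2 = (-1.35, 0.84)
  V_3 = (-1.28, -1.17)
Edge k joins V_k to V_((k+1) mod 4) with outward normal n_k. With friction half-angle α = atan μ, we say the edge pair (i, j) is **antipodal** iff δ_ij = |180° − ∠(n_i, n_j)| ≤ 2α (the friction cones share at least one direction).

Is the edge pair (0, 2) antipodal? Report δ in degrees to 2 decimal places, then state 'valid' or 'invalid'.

α = atan 0.45 = 24.23°;  2α = 48.46°
edge 0: e_0 = (+0.04, +3.20);  n_0 = (+0.9999, -0.0125)
edge 2: e_2 = (+0.07, -2.01);  n_2 = (-0.9994, -0.0348)
∠(n_0, n_2) = 177.29°
δ = |180° − 177.29°| = 2.71°
2.71° ≤ 2α = 48.46°  →  valid

δ = 2.71°, valid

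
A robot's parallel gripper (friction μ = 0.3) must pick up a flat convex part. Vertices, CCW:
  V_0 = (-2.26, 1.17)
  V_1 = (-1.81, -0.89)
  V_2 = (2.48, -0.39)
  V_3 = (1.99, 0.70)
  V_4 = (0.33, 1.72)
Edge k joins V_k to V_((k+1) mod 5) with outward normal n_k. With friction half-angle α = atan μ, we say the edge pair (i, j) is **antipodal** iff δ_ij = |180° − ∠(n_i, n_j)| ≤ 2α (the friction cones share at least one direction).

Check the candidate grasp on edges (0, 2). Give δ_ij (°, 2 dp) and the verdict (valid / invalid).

δ = 11.88°, valid

α = atan 0.3 = 16.70°;  2α = 33.40°
edge 0: e_0 = (+0.45, -2.06);  n_0 = (-0.9770, -0.2134)
edge 2: e_2 = (-0.49, +1.09);  n_2 = (+0.9121, +0.4100)
∠(n_0, n_2) = 168.12°
δ = |180° − 168.12°| = 11.88°
11.88° ≤ 2α = 33.40°  →  valid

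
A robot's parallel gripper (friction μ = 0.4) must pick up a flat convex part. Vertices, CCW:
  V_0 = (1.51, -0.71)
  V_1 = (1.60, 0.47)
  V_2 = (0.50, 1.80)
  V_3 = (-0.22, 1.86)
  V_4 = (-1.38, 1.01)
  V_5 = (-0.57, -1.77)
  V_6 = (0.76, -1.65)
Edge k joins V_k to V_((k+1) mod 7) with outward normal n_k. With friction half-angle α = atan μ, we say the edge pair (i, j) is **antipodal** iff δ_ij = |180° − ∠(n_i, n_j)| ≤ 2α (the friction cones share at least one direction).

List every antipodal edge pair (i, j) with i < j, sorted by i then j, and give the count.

count = 5; pairs: (0,4), (1,4), (2,5), (3,5), (3,6)

α = atan 0.4 = 21.80°;  2α = 43.60°
n_0 = (+0.9971, -0.0761)
n_1 = (+0.7706, +0.6373)
n_2 = (+0.0830, +0.9965)
n_3 = (-0.5911, +0.8066)
n_4 = (-0.9601, -0.2797)
n_5 = (+0.0899, -0.9960)
n_6 = (+0.7817, -0.6237)
  (0,1): δ = 136.05°  ·
  (0,2): δ = 90.40°  ·
  (0,3): δ = 49.41°  ·
  (0,4): δ = 20.61°  ✓
  (0,5): δ = 99.52°  ·
  (0,6): δ = 145.78°  ·
  (1,2): δ = 134.36°  ·
  (1,3): δ = 93.36°  ·
  (1,4): δ = 23.35°  ✓
  (1,5): δ = 55.56°  ·
  (1,6): δ = 101.82°  ·
  (2,3): δ = 139.00°  ·
  (2,4): δ = 68.99°  ·
  (2,5): δ = 9.92°  ✓
  (2,6): δ = 56.18°  ·
  (3,4): δ = 109.99°  ·
  (3,5): δ = 31.08°  ✓
  (3,6): δ = 15.18°  ✓
  (4,5): δ = 101.09°  ·
  (4,6): δ = 54.83°  ·
  (5,6): δ = 133.74°  ·
antipodal pairs: 5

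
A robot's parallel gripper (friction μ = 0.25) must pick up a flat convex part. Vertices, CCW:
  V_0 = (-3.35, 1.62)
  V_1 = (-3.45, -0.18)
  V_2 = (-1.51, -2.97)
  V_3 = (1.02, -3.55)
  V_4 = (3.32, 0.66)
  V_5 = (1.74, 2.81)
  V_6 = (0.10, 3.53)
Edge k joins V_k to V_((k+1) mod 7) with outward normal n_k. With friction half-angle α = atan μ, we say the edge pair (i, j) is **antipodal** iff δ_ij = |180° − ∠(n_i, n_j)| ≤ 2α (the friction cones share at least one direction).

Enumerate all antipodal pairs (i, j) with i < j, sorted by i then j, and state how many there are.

count = 3; pairs: (0,3), (1,4), (2,5)

α = atan 0.25 = 14.04°;  2α = 28.07°
n_0 = (-0.9985, +0.0555)
n_1 = (-0.8210, -0.5709)
n_2 = (-0.2235, -0.9747)
n_3 = (+0.8776, -0.4794)
n_4 = (+0.8058, +0.5922)
n_5 = (+0.4020, +0.9156)
n_6 = (-0.4844, +0.8749)
  (0,1): δ = 142.01°  ·
  (0,2): δ = 99.73°  ·
  (0,3): δ = 25.47°  ✓
  (0,4): δ = 39.49°  ·
  (0,5): δ = 69.48°  ·
  (0,6): δ = 122.15°  ·
  (1,2): δ = 137.72°  ·
  (1,3): δ = 63.46°  ·
  (1,4): δ = 1.50°  ✓
  (1,5): δ = 31.48°  ·
  (1,6): δ = 84.16°  ·
  (2,3): δ = 105.74°  ·
  (2,4): δ = 40.78°  ·
  (2,5): δ = 10.79°  ✓
  (2,6): δ = 41.88°  ·
  (3,4): δ = 115.04°  ·
  (3,5): δ = 85.05°  ·
  (3,6): δ = 32.38°  ·
  (4,5): δ = 150.01°  ·
  (4,6): δ = 97.34°  ·
  (5,6): δ = 127.33°  ·
antipodal pairs: 3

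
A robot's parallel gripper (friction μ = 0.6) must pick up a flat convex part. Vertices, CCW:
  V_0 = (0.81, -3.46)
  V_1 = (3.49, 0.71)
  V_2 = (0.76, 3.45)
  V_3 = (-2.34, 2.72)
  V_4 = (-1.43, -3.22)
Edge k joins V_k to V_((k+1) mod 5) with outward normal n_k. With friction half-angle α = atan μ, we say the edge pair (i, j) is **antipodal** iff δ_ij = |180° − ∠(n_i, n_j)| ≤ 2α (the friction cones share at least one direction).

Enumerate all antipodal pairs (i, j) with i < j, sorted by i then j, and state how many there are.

α = atan 0.6 = 30.96°;  2α = 61.93°
n_0 = (+0.8412, -0.5407)
n_1 = (+0.7084, +0.7058)
n_2 = (-0.2292, +0.9734)
n_3 = (-0.9885, -0.1514)
n_4 = (-0.1065, -0.9943)
  (0,1): δ = 102.38°  ·
  (0,2): δ = 44.02°  ✓
  (0,3): δ = 41.44°  ✓
  (0,4): δ = 116.61°  ·
  (1,2): δ = 121.64°  ·
  (1,3): δ = 36.19°  ✓
  (1,4): δ = 38.99°  ✓
  (2,3): δ = 94.54°  ·
  (2,4): δ = 19.37°  ✓
  (3,4): δ = 104.83°  ·
antipodal pairs: 5

count = 5; pairs: (0,2), (0,3), (1,3), (1,4), (2,4)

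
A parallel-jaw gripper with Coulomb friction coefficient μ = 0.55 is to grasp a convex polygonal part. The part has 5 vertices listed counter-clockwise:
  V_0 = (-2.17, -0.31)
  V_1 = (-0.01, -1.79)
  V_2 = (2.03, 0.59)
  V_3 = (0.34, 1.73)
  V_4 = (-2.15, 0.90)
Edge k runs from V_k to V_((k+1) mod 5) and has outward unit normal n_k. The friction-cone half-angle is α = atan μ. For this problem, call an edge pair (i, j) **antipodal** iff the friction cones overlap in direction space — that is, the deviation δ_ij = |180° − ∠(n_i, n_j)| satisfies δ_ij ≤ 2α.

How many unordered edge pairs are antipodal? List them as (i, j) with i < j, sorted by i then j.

α = atan 0.55 = 28.81°;  2α = 57.62°
n_0 = (-0.5652, -0.8249)
n_1 = (+0.7593, -0.6508)
n_2 = (+0.5592, +0.8290)
n_3 = (-0.3162, +0.9487)
n_4 = (-0.9999, +0.0165)
  (0,1): δ = 96.18°  ·
  (0,2): δ = 0.42°  ✓
  (0,3): δ = 52.85°  ✓
  (0,4): δ = 123.47°  ·
  (1,2): δ = 83.40°  ·
  (1,3): δ = 30.96°  ✓
  (1,4): δ = 39.65°  ✓
  (2,3): δ = 127.56°  ·
  (2,4): δ = 56.95°  ✓
  (3,4): δ = 109.38°  ·
antipodal pairs: 5

count = 5; pairs: (0,2), (0,3), (1,3), (1,4), (2,4)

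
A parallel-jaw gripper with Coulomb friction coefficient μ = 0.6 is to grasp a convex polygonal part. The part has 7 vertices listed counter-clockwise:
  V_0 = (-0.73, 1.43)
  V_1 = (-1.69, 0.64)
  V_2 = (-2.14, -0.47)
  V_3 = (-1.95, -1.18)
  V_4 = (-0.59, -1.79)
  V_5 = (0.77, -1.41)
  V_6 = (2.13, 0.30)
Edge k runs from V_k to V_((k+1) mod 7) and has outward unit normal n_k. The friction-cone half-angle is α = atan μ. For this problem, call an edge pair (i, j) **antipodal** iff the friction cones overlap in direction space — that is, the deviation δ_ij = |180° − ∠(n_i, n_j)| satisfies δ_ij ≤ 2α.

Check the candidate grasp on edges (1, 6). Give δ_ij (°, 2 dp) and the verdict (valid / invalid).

δ = 90.51°, invalid

α = atan 0.6 = 30.96°;  2α = 61.93°
edge 1: e_1 = (-0.45, -1.11);  n_1 = (-0.9267, +0.3757)
edge 6: e_6 = (-2.86, +1.13);  n_6 = (+0.3675, +0.9300)
∠(n_1, n_6) = 89.49°
δ = |180° − 89.49°| = 90.51°
90.51° > 2α = 61.93°  →  invalid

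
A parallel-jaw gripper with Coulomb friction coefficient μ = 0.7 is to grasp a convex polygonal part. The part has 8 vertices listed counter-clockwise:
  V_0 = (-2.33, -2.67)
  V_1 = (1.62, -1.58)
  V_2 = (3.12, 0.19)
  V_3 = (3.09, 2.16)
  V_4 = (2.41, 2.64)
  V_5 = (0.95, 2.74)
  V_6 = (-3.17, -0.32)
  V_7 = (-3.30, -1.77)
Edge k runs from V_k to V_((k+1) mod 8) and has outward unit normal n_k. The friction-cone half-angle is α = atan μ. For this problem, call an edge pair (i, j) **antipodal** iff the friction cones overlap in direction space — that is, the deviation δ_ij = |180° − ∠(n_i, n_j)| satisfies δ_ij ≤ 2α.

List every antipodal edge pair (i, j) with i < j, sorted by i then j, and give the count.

count = 13; pairs: (0,3), (0,4), (0,5), (0,6), (1,4), (1,5), (1,6), (2,5), (2,6), (2,7), (3,6), (3,7), (4,7)

α = atan 0.7 = 34.99°;  2α = 69.98°
n_0 = (+0.2660, -0.9640)
n_1 = (+0.7629, -0.6465)
n_2 = (+0.9999, +0.0152)
n_3 = (+0.5767, +0.8170)
n_4 = (+0.0683, +0.9977)
n_5 = (-0.5963, +0.8028)
n_6 = (-0.9960, +0.0893)
n_7 = (-0.6802, -0.7331)
  (0,1): δ = 145.71°  ·
  (0,2): δ = 104.55°  ·
  (0,3): δ = 50.64°  ✓
  (0,4): δ = 19.35°  ✓
  (0,5): δ = 21.18°  ✓
  (0,6): δ = 69.45°  ✓
  (0,7): δ = 121.72°  ·
  (1,2): δ = 138.85°  ·
  (1,3): δ = 84.94°  ·
  (1,4): δ = 53.64°  ✓
  (1,5): δ = 13.12°  ✓
  (1,6): δ = 35.16°  ✓
  (1,7): δ = 87.42°  ·
  (2,3): δ = 126.09°  ·
  (2,4): δ = 94.79°  ·
  (2,5): δ = 54.27°  ✓
  (2,6): δ = 6.00°  ✓
  (2,7): δ = 46.27°  ✓
  (3,4): δ = 148.70°  ·
  (3,5): δ = 108.18°  ·
  (3,6): δ = 59.91°  ✓
  (3,7): δ = 7.64°  ✓
  (4,5): δ = 139.48°  ·
  (4,6): δ = 91.20°  ·
  (4,7): δ = 38.94°  ✓
  (5,6): δ = 131.73°  ·
  (5,7): δ = 79.46°  ·
  (6,7): δ = 127.73°  ·
antipodal pairs: 13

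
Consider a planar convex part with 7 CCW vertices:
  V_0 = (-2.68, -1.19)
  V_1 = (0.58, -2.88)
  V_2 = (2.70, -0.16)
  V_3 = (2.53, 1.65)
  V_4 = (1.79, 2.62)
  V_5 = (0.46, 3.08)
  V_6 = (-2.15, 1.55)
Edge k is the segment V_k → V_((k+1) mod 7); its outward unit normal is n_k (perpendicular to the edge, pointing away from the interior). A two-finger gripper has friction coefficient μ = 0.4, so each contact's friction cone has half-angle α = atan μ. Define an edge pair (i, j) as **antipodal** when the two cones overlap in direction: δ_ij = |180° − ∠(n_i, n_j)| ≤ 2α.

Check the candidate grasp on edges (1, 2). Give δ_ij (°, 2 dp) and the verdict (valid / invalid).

δ = 136.70°, invalid

α = atan 0.4 = 21.80°;  2α = 43.60°
edge 1: e_1 = (+2.12, +2.72);  n_1 = (+0.7887, -0.6147)
edge 2: e_2 = (-0.17, +1.81);  n_2 = (+0.9956, +0.0935)
∠(n_1, n_2) = 43.30°
δ = |180° − 43.30°| = 136.70°
136.70° > 2α = 43.60°  →  invalid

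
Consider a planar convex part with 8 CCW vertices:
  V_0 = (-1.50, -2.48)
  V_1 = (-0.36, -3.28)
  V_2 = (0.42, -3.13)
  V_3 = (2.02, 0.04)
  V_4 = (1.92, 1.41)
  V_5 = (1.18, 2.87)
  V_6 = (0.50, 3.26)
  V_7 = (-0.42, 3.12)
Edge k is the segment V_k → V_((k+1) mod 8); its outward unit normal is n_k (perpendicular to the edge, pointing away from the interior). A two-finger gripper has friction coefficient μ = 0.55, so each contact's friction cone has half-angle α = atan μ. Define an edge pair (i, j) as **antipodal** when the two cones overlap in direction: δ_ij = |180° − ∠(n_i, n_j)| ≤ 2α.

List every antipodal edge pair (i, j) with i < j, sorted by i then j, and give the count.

α = atan 0.55 = 28.81°;  2α = 57.62°
n_0 = (-0.5744, -0.8186)
n_1 = (+0.1888, -0.9820)
n_2 = (+0.8927, -0.4506)
n_3 = (+0.9973, +0.0728)
n_4 = (+0.8920, +0.4521)
n_5 = (+0.4975, +0.8675)
n_6 = (-0.1504, +0.9886)
n_7 = (-0.9819, +0.1894)
  (0,1): δ = 134.06°  ·
  (0,2): δ = 81.72°  ·
  (0,3): δ = 50.77°  ✓
  (0,4): δ = 28.06°  ✓
  (0,5): δ = 5.22°  ✓
  (0,6): δ = 43.71°  ✓
  (0,7): δ = 114.14°  ·
  (1,2): δ = 127.67°  ·
  (1,3): δ = 96.71°  ·
  (1,4): δ = 74.01°  ·
  (1,5): δ = 40.72°  ✓
  (1,6): δ = 2.23°  ✓
  (1,7): δ = 68.20°  ·
  (2,3): δ = 149.04°  ·
  (2,4): δ = 126.34°  ·
  (2,5): δ = 93.05°  ·
  (2,6): δ = 54.57°  ✓
  (2,7): δ = 15.87°  ✓
  (3,4): δ = 157.30°  ·
  (3,5): δ = 124.01°  ·
  (3,6): δ = 85.52°  ·
  (3,7): δ = 15.09°  ✓
  (4,5): δ = 146.71°  ·
  (4,6): δ = 108.23°  ·
  (4,7): δ = 37.79°  ✓
  (5,6): δ = 141.51°  ·
  (5,7): δ = 71.08°  ·
  (6,7): δ = 109.57°  ·
antipodal pairs: 10

count = 10; pairs: (0,3), (0,4), (0,5), (0,6), (1,5), (1,6), (2,6), (2,7), (3,7), (4,7)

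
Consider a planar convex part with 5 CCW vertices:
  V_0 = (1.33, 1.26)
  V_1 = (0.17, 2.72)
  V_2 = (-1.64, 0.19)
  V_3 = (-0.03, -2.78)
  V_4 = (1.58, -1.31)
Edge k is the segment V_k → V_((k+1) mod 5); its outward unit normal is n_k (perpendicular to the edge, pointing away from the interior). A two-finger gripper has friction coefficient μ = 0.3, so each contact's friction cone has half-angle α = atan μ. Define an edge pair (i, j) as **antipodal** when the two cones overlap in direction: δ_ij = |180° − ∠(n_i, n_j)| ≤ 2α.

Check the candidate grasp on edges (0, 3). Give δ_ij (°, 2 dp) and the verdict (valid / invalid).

δ = 93.93°, invalid

α = atan 0.3 = 16.70°;  2α = 33.40°
edge 0: e_0 = (-1.16, +1.46);  n_0 = (+0.7830, +0.6221)
edge 3: e_3 = (+1.61, +1.47);  n_3 = (+0.6743, -0.7385)
∠(n_0, n_3) = 86.07°
δ = |180° − 86.07°| = 93.93°
93.93° > 2α = 33.40°  →  invalid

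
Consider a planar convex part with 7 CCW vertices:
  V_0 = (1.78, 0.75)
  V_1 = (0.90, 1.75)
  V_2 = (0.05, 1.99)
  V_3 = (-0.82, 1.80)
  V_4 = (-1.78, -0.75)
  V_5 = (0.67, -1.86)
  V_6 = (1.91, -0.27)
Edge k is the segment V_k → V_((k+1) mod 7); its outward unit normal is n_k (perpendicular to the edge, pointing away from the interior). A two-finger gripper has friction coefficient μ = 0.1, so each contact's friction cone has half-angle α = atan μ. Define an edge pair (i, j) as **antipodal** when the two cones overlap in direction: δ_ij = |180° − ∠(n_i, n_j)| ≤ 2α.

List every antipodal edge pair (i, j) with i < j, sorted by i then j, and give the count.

α = atan 0.1 = 5.71°;  2α = 11.42°
n_0 = (+0.7507, +0.6606)
n_1 = (+0.2717, +0.9624)
n_2 = (-0.2134, +0.9770)
n_3 = (-0.9359, +0.3523)
n_4 = (-0.4127, -0.9109)
n_5 = (+0.7886, -0.6150)
n_6 = (+0.9920, +0.1264)
  (0,1): δ = 147.11°  ·
  (0,2): δ = 119.03°  ·
  (0,3): δ = 61.98°  ·
  (0,4): δ = 24.28°  ·
  (0,5): δ = 100.70°  ·
  (0,6): δ = 145.92°  ·
  (1,2): δ = 151.91°  ·
  (1,3): δ = 94.86°  ·
  (1,4): δ = 8.61°  ✓
  (1,5): δ = 67.82°  ·
  (1,6): δ = 113.03°  ·
  (2,3): δ = 122.95°  ·
  (2,4): δ = 36.69°  ·
  (2,5): δ = 39.73°  ·
  (2,6): δ = 84.94°  ·
  (3,4): δ = 93.74°  ·
  (3,5): δ = 17.32°  ·
  (3,6): δ = 27.89°  ·
  (4,5): δ = 103.58°  ·
  (4,6): δ = 58.36°  ·
  (5,6): δ = 134.79°  ·
antipodal pairs: 1

count = 1; pairs: (1,4)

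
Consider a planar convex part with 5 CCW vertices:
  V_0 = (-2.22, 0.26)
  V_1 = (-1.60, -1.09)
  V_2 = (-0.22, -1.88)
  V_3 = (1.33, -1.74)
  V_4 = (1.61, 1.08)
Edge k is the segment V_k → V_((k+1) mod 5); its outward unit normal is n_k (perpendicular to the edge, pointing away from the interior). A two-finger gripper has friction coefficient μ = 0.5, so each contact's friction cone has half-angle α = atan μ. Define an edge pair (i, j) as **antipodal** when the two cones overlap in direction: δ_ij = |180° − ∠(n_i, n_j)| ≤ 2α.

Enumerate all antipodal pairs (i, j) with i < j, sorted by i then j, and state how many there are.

count = 3; pairs: (0,3), (1,4), (2,4)

α = atan 0.5 = 26.57°;  2α = 53.13°
n_0 = (-0.9087, -0.4173)
n_1 = (-0.4968, -0.8679)
n_2 = (+0.0900, -0.9959)
n_3 = (+0.9951, -0.0988)
n_4 = (-0.2094, +0.9778)
  (0,1): δ = 144.46°  ·
  (0,2): δ = 109.51°  ·
  (0,3): δ = 30.34°  ✓
  (0,4): δ = 77.42°  ·
  (1,2): δ = 145.05°  ·
  (1,3): δ = 65.88°  ·
  (1,4): δ = 41.87°  ✓
  (2,3): δ = 100.83°  ·
  (2,4): δ = 6.92°  ✓
  (3,4): δ = 72.25°  ·
antipodal pairs: 3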